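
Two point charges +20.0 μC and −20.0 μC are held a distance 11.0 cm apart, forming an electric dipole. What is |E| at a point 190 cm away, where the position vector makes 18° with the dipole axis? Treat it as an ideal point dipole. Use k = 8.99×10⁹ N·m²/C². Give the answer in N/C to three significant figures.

E ≈ 5560 N/C

Dipole moment p = qd = (2.00×10⁻⁵ C)(0.110 m) = 2.20×10⁻⁶ C·m.
At angle θ the dipole field magnitude is E = (kp/r³)·√(1 + 3cos²θ).
kp/r³ = (8.99×10⁹)(2.20×10⁻⁶) / (1.90)³ = 2884 N/C.
√(1 + 3cos²18°) = √(1 + 3·0.9045) = √3.7135 ≈ 1.9271.
E ≈ 2884 × 1.927 = 5557 N/C.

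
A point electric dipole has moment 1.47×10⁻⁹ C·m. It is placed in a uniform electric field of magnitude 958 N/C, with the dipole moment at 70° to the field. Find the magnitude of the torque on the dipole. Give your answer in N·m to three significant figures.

Torque on an electric dipole: τ = pE sinθ.
τ = (1.47×10⁻⁹)(958)·sin70° = 1.323×10⁻⁶ N·m.

τ ≈ 1.32×10⁻⁶ N·m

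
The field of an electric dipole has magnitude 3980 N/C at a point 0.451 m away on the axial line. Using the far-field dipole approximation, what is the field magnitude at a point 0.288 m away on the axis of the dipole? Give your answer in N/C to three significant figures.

Dipole fields scale as 1/r³ in the far field; the geometry is the same at both points.
E₂ = E₁ · (r₁/r₂)³ = 3980 · (0.451/0.288)³.
(r₁/r₂)³ = (1.566)³ = 3.84.
E₂ ≈ 1.528×10⁴ N/C.

E ≈ 1.53×10⁴ N/C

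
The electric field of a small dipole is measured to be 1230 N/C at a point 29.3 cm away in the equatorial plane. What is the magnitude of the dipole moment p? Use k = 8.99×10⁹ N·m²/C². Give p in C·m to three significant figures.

p ≈ 3.44×10⁻⁹ C·m

In the equatorial plane E = kp/r³, so p = Er³/(k).
p = (1230)·(0.293)³ / (8.99×10⁹) = 3.442×10⁻⁹ C·m.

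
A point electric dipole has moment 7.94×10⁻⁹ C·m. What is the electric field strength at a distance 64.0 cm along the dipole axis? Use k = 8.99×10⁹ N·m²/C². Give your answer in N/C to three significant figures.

E ≈ 545 N/C

On the dipole axis E = 2kp/r³.
E = 2·(8.99×10⁹)(7.94×10⁻⁹) / (0.640)³ = 544.6 N/C.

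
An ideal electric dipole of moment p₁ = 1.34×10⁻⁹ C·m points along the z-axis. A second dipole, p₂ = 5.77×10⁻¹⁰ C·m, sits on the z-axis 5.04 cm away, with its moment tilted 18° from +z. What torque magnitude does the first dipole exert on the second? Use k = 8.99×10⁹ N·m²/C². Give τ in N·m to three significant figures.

The second dipole sits on the axis of the first, so the field there is axial: E₁ = 2kp₁/r³ along +z.
E₁ = 2(8.99×10⁹)(1.34×10⁻⁹)/(0.0504)³ = 1.882×10⁵ N/C.
Torque on the second dipole: τ = p₂ E₁ sinθ.
τ = (5.77×10⁻¹⁰)(1.882×10⁵)·sin18° = 3.356×10⁻⁵ N·m.

τ ≈ 3.36×10⁻⁵ N·m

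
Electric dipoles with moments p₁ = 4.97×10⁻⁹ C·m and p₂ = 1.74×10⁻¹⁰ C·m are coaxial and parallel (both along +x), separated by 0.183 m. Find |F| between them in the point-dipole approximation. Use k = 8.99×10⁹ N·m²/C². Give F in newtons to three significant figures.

On-axis field of dipole 1 at distance r: E = 2kp₁/r³. Force on dipole 2 is F = p₂·dE/dr (gradient along axis).
dE/dr = −6kp₁/r⁴, so |F| = 6kp₁p₂/r⁴ (attractive for aligned moments).
F = 6(8.99×10⁹)(4.97×10⁻⁹)(1.74×10⁻¹⁰)/(0.183)⁴ = 4.159×10⁻⁵ N.

F ≈ 4.16×10⁻⁵ N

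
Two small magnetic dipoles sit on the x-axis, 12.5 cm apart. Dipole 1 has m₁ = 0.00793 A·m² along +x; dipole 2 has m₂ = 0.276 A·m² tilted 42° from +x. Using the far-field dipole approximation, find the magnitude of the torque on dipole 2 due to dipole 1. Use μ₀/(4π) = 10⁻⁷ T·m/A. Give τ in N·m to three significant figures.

Dipole B is on the axis of dipole A, so B₁ there is axial: B₁ = (μ₀/4π)·2m₁/r³ along +x.
B₁ = 2(10⁻⁷)(0.00793)/(0.125)³ = 8.120×10⁻⁷ T.
τ = m₂ B₁ sinθ.
τ = (0.276)(8.120×10⁻⁷)·sin42° = 1.500×10⁻⁷ N·m.

τ ≈ 1.50×10⁻⁷ N·m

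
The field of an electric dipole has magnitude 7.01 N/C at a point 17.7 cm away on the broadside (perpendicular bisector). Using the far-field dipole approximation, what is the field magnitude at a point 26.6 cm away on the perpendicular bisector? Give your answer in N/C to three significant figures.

Dipole fields scale as 1/r³ in the far field; the geometry is the same at both points.
E₂ = E₁ · (r₁/r₂)³ = 7.01 · (17.7/26.6)³.
(r₁/r₂)³ = (0.6654)³ = 0.2946.
E₂ ≈ 2.065 N/C.

E ≈ 2.07 N/C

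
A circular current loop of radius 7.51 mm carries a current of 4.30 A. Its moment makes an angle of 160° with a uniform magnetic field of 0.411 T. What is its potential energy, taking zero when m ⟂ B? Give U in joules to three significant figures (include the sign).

Magnetic moment m = IA = Iπa² = (4.30)·π·(0.00751)² = 7.619×10⁻⁴ A·m².
U = −m·B = −mB cosθ.
U = −(7.619×10⁻⁴)(0.411)·cos160° = 2.943×10⁻⁴ J.

U ≈ 2.94×10⁻⁴ J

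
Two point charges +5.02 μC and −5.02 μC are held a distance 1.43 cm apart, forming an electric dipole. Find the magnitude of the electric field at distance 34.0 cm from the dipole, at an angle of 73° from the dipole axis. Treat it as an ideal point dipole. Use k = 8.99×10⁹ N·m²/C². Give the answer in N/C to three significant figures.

Dipole moment p = qd = (5.02×10⁻⁶ C)(0.0143 m) = 7.179×10⁻⁸ C·m.
At angle θ the dipole field magnitude is E = (kp/r³)·√(1 + 3cos²θ).
kp/r³ = (8.99×10⁹)(7.179×10⁻⁸) / (0.340)³ = 1.642×10⁴ N/C.
√(1 + 3cos²73°) = √(1 + 3·0.0855) = √1.2564 ≈ 1.1209.
E ≈ 1.642×10⁴ × 1.121 = 1.841×10⁴ N/C.

E ≈ 1.84×10⁴ N/C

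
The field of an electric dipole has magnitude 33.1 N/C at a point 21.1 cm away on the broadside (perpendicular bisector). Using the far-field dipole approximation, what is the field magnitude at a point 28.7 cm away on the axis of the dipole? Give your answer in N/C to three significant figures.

Dipole fields scale as 1/r³ in the far field.
The axial field is twice the equatorial field at the same r, so the geometry factor is 2/1.
E₂ = E₁ · (2/1) · (r₁/r₂)³ = 33.1 · 2 · (21.1/28.7)³.
(r₁/r₂)³ = (0.7352)³ = 0.3974.
E₂ ≈ 26.31 N/C.

E ≈ 26.3 N/C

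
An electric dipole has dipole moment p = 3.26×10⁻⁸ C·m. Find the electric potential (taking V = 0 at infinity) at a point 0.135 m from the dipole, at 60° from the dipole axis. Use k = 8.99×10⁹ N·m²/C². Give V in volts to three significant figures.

V ≈ 8040 V

The dipole potential is V = kp cosθ / r².
V = (8.99×10⁹)(3.26×10⁻⁸)·cos60° / (0.135)² = 8040 V.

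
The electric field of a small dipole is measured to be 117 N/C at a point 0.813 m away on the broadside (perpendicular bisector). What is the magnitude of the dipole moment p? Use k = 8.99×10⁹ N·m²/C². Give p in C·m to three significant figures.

In the equatorial plane E = kp/r³, so p = Er³/(k).
p = (117)·(0.813)³ / (8.99×10⁹) = 6.994×10⁻⁹ C·m.

p ≈ 6.99×10⁻⁹ C·m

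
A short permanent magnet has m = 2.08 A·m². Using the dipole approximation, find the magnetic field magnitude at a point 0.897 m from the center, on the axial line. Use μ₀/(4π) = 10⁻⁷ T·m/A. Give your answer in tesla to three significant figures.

B ≈ 5.76×10⁻⁷ T

On axis B = (μ₀/4π)·2m/r³.
B = 2·(10⁻⁷)·(2.08) / (0.897)³ = 5.764×10⁻⁷ T.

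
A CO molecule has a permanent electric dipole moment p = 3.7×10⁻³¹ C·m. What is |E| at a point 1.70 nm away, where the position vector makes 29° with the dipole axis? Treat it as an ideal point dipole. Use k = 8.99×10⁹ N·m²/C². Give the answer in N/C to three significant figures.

At angle θ the dipole field magnitude is E = (kp/r³)·√(1 + 3cos²θ).
kp/r³ = (8.99×10⁹)(3.70×10⁻³¹) / (1.70×10⁻⁹)³ = 6.770×10⁵ N/C.
√(1 + 3cos²29°) = √(1 + 3·0.7650) = √3.2949 ≈ 1.8152.
E ≈ 6.770×10⁵ × 1.815 = 1.229×10⁶ N/C.

E ≈ 1.23×10⁶ N/C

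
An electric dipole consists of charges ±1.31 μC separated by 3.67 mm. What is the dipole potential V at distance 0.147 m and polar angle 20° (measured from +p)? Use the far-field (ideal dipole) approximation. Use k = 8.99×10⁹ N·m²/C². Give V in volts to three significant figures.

Dipole moment p = qd = (1.31×10⁻⁶ C)(0.00367 m) = 4.808×10⁻⁹ C·m.
The dipole potential is V = kp cosθ / r².
V = (8.99×10⁹)(4.808×10⁻⁹)·cos20° / (0.147)² = 1880 V.

V ≈ 1880 V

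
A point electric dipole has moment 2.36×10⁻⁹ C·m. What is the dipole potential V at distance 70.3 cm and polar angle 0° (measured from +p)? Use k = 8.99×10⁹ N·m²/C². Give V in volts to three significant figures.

V ≈ 42.9 V

The dipole potential is V = kp cosθ / r².
V = (8.99×10⁹)(2.36×10⁻⁹)·cos0° / (0.703)² = 42.93 V.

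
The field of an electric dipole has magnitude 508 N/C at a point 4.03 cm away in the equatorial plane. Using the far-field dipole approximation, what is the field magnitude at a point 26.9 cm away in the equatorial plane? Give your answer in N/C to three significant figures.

Dipole fields scale as 1/r³ in the far field; the geometry is the same at both points.
E₂ = E₁ · (r₁/r₂)³ = 508 · (4.03/26.9)³.
(r₁/r₂)³ = (0.1498)³ = 0.003362.
E₂ ≈ 1.708 N/C.

E ≈ 1.71 N/C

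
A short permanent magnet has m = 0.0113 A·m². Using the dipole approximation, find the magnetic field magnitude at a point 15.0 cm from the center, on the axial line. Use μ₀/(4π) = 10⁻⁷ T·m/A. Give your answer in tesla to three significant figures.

On axis B = (μ₀/4π)·2m/r³.
B = 2·(10⁻⁷)·(0.0113) / (0.150)³ = 6.696×10⁻⁷ T.

B ≈ 6.70×10⁻⁷ T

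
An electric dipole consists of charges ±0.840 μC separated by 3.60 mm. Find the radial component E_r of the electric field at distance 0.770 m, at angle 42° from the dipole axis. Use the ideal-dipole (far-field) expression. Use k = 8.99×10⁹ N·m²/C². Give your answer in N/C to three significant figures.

Dipole moment p = qd = (8.40×10⁻⁷ C)(0.00360 m) = 3.024×10⁻⁹ C·m.
For a dipole, E_r = (2kp cosθ)/r³.
kp/r³ = (8.99×10⁹)(3.024×10⁻⁹)/(0.770)³ = 59.55 N/C.
E_r = 2·59.55·cos42° = 88.51 N/C.

E_r ≈ 88.5 N/C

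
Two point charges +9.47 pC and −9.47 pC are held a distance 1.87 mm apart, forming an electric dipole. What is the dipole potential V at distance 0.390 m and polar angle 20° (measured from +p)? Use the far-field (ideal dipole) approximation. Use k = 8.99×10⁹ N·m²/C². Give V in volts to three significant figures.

V ≈ 9.84×10⁻⁴ V

Dipole moment p = qd = (9.47×10⁻¹² C)(0.00187 m) = 1.771×10⁻¹⁴ C·m.
The dipole potential is V = kp cosθ / r².
V = (8.99×10⁹)(1.771×10⁻¹⁴)·cos20° / (0.390)² = 9.836×10⁻⁴ V.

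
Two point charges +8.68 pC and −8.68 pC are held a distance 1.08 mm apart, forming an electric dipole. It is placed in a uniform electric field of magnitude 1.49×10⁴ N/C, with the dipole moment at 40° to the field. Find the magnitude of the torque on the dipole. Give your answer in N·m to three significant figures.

Dipole moment p = qd = (8.68×10⁻¹² C)(0.00108 m) = 9.374×10⁻¹⁵ C·m.
Torque on an electric dipole: τ = pE sinθ.
τ = (9.374×10⁻¹⁵)(1.49×10⁴)·sin40° = 8.978×10⁻¹¹ N·m.

τ ≈ 8.98×10⁻¹¹ N·m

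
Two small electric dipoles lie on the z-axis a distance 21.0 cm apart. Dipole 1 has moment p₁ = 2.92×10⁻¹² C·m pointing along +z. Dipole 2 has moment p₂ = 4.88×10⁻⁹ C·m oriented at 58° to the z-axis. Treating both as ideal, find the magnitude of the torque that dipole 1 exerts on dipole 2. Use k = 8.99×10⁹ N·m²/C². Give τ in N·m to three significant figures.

τ ≈ 2.35×10⁻⁸ N·m

The second dipole sits on the axis of the first, so the field there is axial: E₁ = 2kp₁/r³ along +z.
E₁ = 2(8.99×10⁹)(2.92×10⁻¹²)/(0.210)³ = 5.669 N/C.
Torque on the second dipole: τ = p₂ E₁ sinθ.
τ = (4.88×10⁻⁹)(5.669)·sin58° = 2.346×10⁻⁸ N·m.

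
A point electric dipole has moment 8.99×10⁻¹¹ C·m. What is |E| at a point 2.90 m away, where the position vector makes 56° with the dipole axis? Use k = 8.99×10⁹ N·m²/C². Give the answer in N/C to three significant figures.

E ≈ 0.0461 N/C

At angle θ the dipole field magnitude is E = (kp/r³)·√(1 + 3cos²θ).
kp/r³ = (8.99×10⁹)(8.99×10⁻¹¹) / (2.90)³ = 0.03314 N/C.
√(1 + 3cos²56°) = √(1 + 3·0.3127) = √1.9381 ≈ 1.3922.
E ≈ 0.03314 × 1.392 = 0.04613 N/C.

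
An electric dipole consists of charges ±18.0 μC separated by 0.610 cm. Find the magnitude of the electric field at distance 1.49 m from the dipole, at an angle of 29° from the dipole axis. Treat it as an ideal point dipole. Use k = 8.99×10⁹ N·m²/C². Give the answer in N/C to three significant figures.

Dipole moment p = qd = (1.80×10⁻⁵ C)(0.00610 m) = 1.098×10⁻⁷ C·m.
At angle θ the dipole field magnitude is E = (kp/r³)·√(1 + 3cos²θ).
kp/r³ = (8.99×10⁹)(1.098×10⁻⁷) / (1.49)³ = 298.4 N/C.
√(1 + 3cos²29°) = √(1 + 3·0.7650) = √3.2949 ≈ 1.8152.
E ≈ 298.4 × 1.815 = 541.7 N/C.

E ≈ 542 N/C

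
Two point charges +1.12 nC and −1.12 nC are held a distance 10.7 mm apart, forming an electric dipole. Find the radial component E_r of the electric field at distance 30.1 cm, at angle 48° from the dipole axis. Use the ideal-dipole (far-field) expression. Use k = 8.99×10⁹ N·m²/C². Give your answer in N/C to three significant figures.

E_r ≈ 5.29 N/C

Dipole moment p = qd = (1.12×10⁻⁹ C)(0.0107 m) = 1.198×10⁻¹¹ C·m.
For a dipole, E_r = (2kp cosθ)/r³.
kp/r³ = (8.99×10⁹)(1.198×10⁻¹¹)/(0.301)³ = 3.949 N/C.
E_r = 2·3.949·cos48° = 5.285 N/C.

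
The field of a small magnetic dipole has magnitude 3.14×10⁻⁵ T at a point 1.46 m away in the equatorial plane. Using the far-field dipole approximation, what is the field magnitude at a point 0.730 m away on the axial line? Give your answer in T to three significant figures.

B ≈ 5.02×10⁻⁴ T

Dipole fields scale as 1/r³ in the far field.
The axial field is twice the equatorial field at the same r, so the geometry factor is 2/1.
B₂ = B₁ · (2/1) · (r₁/r₂)³ = 3.14×10⁻⁵ · 2 · (1.46/0.730)³.
(r₁/r₂)³ = (2)³ = 8.
B₂ ≈ 5.024×10⁻⁴ T.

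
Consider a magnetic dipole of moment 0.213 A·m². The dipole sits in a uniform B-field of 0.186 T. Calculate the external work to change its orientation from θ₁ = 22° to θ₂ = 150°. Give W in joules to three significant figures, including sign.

W_ext = ΔU = −mB cosθ₂ + mB cosθ₁ = mB(cosθ₁ − cosθ₂).
W = (0.213)(0.186)·(cos22° − cos150°) = (0.03962)·(+1.7932) = 0.07104 J.

W ≈ 0.0710 J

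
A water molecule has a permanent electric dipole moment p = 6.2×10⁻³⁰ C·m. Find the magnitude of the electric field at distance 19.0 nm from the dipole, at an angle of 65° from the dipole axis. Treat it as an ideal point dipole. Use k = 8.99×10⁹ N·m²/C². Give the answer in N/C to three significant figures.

E ≈ 1.01×10⁴ N/C

At angle θ the dipole field magnitude is E = (kp/r³)·√(1 + 3cos²θ).
kp/r³ = (8.99×10⁹)(6.20×10⁻³⁰) / (1.90×10⁻⁸)³ = 8126 N/C.
√(1 + 3cos²65°) = √(1 + 3·0.1786) = √1.5358 ≈ 1.2393.
E ≈ 8126 × 1.239 = 1.007×10⁴ N/C.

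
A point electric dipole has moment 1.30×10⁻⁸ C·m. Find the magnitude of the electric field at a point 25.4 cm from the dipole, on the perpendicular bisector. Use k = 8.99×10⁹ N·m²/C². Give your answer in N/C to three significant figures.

On the perpendicular bisector E = kp/r³ (half the axial value at the same distance).
E = (8.99×10⁹)(1.30×10⁻⁸) / (0.254)³ = 7132 N/C.

E ≈ 7130 N/C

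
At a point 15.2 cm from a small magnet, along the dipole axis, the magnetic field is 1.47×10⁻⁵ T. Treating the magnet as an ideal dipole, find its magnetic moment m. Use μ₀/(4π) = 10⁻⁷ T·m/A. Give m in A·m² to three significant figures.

On axis B = (μ₀/4π)·2m/r³, so m = Br³·4π/(μ₀·2).
m = (1.47×10⁻⁵)·(0.152)³ / (2·10⁻⁷) = 0.2581 A·m².

m ≈ 0.258 A·m²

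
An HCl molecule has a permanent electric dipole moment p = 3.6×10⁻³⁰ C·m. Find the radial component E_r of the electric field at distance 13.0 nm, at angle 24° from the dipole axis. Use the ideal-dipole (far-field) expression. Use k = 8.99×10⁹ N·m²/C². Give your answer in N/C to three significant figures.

E_r ≈ 2.69×10⁴ N/C

For a dipole, E_r = (2kp cosθ)/r³.
kp/r³ = (8.99×10⁹)(3.60×10⁻³⁰)/(1.30×10⁻⁸)³ = 1.473×10⁴ N/C.
E_r = 2·1.473×10⁴·cos24° = 2.691×10⁴ N/C.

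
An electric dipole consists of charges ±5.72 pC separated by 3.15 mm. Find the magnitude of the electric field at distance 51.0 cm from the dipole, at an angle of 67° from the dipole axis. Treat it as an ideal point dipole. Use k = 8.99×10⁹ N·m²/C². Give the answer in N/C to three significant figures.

E ≈ 0.00147 N/C

Dipole moment p = qd = (5.72×10⁻¹² C)(0.00315 m) = 1.802×10⁻¹⁴ C·m.
At angle θ the dipole field magnitude is E = (kp/r³)·√(1 + 3cos²θ).
kp/r³ = (8.99×10⁹)(1.802×10⁻¹⁴) / (0.510)³ = 0.001221 N/C.
√(1 + 3cos²67°) = √(1 + 3·0.1527) = √1.4580 ≈ 1.2075.
E ≈ 0.001221 × 1.207 = 0.001475 N/C.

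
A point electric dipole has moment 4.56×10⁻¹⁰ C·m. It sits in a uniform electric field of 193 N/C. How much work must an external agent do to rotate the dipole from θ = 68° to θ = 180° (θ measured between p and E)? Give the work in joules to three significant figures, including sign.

W ≈ 1.21×10⁻⁷ J

W_ext = ΔU = U(θ₂) − U(θ₁) = −pE cosθ₂ − (−pE cosθ₁) = pE(cosθ₁ − cosθ₂).
W = (4.56×10⁻¹⁰)(193)·(cos68° − cos180°) = (8.801×10⁻⁸)·(+1.3746) = 1.210×10⁻⁷ J.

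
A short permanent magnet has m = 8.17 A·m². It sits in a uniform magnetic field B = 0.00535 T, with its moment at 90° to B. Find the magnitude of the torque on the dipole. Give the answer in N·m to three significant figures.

τ ≈ 0.0437 N·m

Torque on a magnetic dipole: τ = mB sinθ.
τ = (8.17)(0.00535)·sin90° = 0.04371 N·m.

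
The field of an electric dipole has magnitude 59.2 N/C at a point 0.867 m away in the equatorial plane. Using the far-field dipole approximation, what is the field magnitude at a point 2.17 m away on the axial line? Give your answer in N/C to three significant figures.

E ≈ 7.55 N/C

Dipole fields scale as 1/r³ in the far field.
The axial field is twice the equatorial field at the same r, so the geometry factor is 2/1.
E₂ = E₁ · (2/1) · (r₁/r₂)³ = 59.2 · 2 · (0.867/2.17)³.
(r₁/r₂)³ = (0.3995)³ = 0.06378.
E₂ ≈ 7.551 N/C.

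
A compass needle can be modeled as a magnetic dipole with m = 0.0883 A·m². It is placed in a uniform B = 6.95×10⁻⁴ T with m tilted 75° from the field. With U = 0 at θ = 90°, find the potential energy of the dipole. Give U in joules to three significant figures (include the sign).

U = −m·B = −mB cosθ.
U = −(0.0883)(6.95×10⁻⁴)·cos75° = -1.588×10⁻⁵ J.

U ≈ -1.59×10⁻⁵ J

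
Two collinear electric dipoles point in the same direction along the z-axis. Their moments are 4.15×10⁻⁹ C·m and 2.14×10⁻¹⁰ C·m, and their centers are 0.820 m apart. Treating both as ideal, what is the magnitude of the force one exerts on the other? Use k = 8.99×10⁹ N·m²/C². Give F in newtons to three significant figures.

On-axis field of dipole 1 at distance r: E = 2kp₁/r³. Force on dipole 2 is F = p₂·dE/dr (gradient along axis).
dE/dr = −6kp₁/r⁴, so |F| = 6kp₁p₂/r⁴ (attractive for aligned moments).
F = 6(8.99×10⁹)(4.15×10⁻⁹)(2.14×10⁻¹⁰)/(0.820)⁴ = 1.060×10⁻⁷ N.

F ≈ 1.06×10⁻⁷ N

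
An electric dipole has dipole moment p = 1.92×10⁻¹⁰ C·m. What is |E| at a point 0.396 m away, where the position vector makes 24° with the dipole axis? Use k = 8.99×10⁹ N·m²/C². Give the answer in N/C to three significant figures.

E ≈ 52.0 N/C

At angle θ the dipole field magnitude is E = (kp/r³)·√(1 + 3cos²θ).
kp/r³ = (8.99×10⁹)(1.92×10⁻¹⁰) / (0.396)³ = 27.80 N/C.
√(1 + 3cos²24°) = √(1 + 3·0.8346) = √3.5037 ≈ 1.8718.
E ≈ 27.80 × 1.872 = 52.03 N/C.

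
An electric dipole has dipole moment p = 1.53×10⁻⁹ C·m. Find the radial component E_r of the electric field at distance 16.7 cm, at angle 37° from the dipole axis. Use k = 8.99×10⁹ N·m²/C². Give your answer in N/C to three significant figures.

E_r ≈ 4720 N/C

For a dipole, E_r = (2kp cosθ)/r³.
kp/r³ = (8.99×10⁹)(1.53×10⁻⁹)/(0.167)³ = 2953 N/C.
E_r = 2·2953·cos37° = 4717 N/C.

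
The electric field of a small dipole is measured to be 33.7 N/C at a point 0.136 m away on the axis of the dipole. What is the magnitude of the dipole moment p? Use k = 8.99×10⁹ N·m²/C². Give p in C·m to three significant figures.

On axis E = 2kp/r³, so p = Er³/(2k).
p = (33.7)·(0.136)³ / (2·8.99×10⁹) = 4.715×10⁻¹² C·m.

p ≈ 4.71×10⁻¹² C·m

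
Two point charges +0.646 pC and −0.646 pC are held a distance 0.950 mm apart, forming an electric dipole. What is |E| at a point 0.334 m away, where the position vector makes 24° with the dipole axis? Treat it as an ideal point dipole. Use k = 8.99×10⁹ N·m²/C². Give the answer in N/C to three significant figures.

Dipole moment p = qd = (6.46×10⁻¹³ C)(9.50×10⁻⁴ m) = 6.137×10⁻¹⁶ C·m.
At angle θ the dipole field magnitude is E = (kp/r³)·√(1 + 3cos²θ).
kp/r³ = (8.99×10⁹)(6.137×10⁻¹⁶) / (0.334)³ = 1.481×10⁻⁴ N/C.
√(1 + 3cos²24°) = √(1 + 3·0.8346) = √3.5037 ≈ 1.8718.
E ≈ 1.481×10⁻⁴ × 1.872 = 2.772×10⁻⁴ N/C.

E ≈ 2.77×10⁻⁴ N/C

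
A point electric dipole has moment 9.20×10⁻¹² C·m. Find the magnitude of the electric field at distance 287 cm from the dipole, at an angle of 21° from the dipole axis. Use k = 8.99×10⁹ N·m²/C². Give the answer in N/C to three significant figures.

E ≈ 0.00665 N/C

At angle θ the dipole field magnitude is E = (kp/r³)·√(1 + 3cos²θ).
kp/r³ = (8.99×10⁹)(9.20×10⁻¹²) / (2.87)³ = 0.003499 N/C.
√(1 + 3cos²21°) = √(1 + 3·0.8716) = √3.6147 ≈ 1.9012.
E ≈ 0.003499 × 1.901 = 0.006652 N/C.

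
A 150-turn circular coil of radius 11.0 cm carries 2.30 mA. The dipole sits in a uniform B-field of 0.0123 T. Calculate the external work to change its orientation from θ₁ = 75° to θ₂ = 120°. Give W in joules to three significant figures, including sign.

W ≈ 1.22×10⁻⁴ J

m = NIA = NIπa² = 150·(0.00230)·π·(0.110)² = 0.01311 A·m².
W_ext = ΔU = −mB cosθ₂ + mB cosθ₁ = mB(cosθ₁ − cosθ₂).
W = (0.01311)(0.0123)·(cos75° − cos120°) = (1.613×10⁻⁴)·(+0.7588) = 1.224×10⁻⁴ J.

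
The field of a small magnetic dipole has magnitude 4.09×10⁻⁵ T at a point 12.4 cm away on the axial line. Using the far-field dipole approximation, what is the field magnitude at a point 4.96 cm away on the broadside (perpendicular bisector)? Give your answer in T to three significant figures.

B ≈ 3.20×10⁻⁴ T

Dipole fields scale as 1/r³ in the far field.
The axial field is twice the equatorial field at the same r, so the geometry factor is 1/2.
B₂ = B₁ · (1/2) · (r₁/r₂)³ = 4.09×10⁻⁵ · 0.5 · (12.4/4.96)³.
(r₁/r₂)³ = (2.5)³ = 15.63.
B₂ ≈ 3.195×10⁻⁴ T.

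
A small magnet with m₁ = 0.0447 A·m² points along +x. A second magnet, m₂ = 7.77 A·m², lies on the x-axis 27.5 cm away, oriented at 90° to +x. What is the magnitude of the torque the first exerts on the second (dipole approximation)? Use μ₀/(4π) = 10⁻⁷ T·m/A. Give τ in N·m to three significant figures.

Dipole B is on the axis of dipole A, so B₁ there is axial: B₁ = (μ₀/4π)·2m₁/r³ along +x.
B₁ = 2(10⁻⁷)(0.0447)/(0.275)³ = 4.299×10⁻⁷ T.
τ = m₂ B₁ sinθ.
τ = (7.77)(4.299×10⁻⁷)·sin90° = 3.340×10⁻⁶ N·m.

τ ≈ 3.34×10⁻⁶ N·m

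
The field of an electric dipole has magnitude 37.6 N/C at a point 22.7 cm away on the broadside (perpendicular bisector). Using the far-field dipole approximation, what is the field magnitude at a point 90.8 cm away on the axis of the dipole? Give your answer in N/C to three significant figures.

E ≈ 1.18 N/C

Dipole fields scale as 1/r³ in the far field.
The axial field is twice the equatorial field at the same r, so the geometry factor is 2/1.
E₂ = E₁ · (2/1) · (r₁/r₂)³ = 37.6 · 2 · (22.7/90.8)³.
(r₁/r₂)³ = (0.25)³ = 0.01562.
E₂ ≈ 1.175 N/C.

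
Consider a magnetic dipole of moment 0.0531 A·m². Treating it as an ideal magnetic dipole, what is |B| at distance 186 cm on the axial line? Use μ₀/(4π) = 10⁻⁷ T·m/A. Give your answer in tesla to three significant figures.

B ≈ 1.65×10⁻⁹ T

On axis B = (μ₀/4π)·2m/r³.
B = 2·(10⁻⁷)·(0.0531) / (1.86)³ = 1.650×10⁻⁹ T.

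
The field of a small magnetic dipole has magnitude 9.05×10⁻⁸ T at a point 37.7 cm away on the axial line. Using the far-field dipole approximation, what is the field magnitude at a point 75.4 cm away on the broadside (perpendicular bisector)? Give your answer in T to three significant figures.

B ≈ 5.66×10⁻⁹ T

Dipole fields scale as 1/r³ in the far field.
The axial field is twice the equatorial field at the same r, so the geometry factor is 1/2.
B₂ = B₁ · (1/2) · (r₁/r₂)³ = 9.05×10⁻⁸ · 0.5 · (37.7/75.4)³.
(r₁/r₂)³ = (0.5)³ = 0.125.
B₂ ≈ 5.656×10⁻⁹ T.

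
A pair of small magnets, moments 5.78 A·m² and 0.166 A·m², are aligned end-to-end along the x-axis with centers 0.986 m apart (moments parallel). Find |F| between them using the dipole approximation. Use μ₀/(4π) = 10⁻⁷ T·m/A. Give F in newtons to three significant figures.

F ≈ 6.09×10⁻⁷ N

On-axis B of dipole 1: B = (μ₀/4π)·2m₁/r³. Force on dipole 2: F = m₂·dB/dr.
dB/dr = −(μ₀/4π)·6m₁/r⁴, so |F| = (μ₀/4π)·6m₁m₂/r⁴.
F = 6(10⁻⁷)(5.78)(0.166)/(0.986)⁴ = 6.091×10⁻⁷ N.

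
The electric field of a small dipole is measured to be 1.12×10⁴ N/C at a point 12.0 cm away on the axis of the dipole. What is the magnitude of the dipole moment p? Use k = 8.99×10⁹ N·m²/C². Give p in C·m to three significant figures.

p ≈ 1.08×10⁻⁹ C·m

On axis E = 2kp/r³, so p = Er³/(2k).
p = (1.12×10⁴)·(0.120)³ / (2·8.99×10⁹) = 1.076×10⁻⁹ C·m.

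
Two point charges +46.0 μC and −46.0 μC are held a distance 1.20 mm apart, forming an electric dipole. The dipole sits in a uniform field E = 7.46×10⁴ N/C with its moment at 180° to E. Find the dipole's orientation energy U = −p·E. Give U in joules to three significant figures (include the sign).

Dipole moment p = qd = (4.60×10⁻⁵ C)(0.00120 m) = 5.52×10⁻⁸ C·m.
U = −p·E = −pE cosθ.
U = −(5.52×10⁻⁸)(7.46×10⁴)·cos180° = 0.004118 J.

U ≈ 0.00412 J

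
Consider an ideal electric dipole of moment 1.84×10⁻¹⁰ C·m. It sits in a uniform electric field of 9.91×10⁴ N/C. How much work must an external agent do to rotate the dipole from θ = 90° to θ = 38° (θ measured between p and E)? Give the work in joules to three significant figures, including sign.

W ≈ -1.44×10⁻⁵ J

W_ext = ΔU = U(θ₂) − U(θ₁) = −pE cosθ₂ − (−pE cosθ₁) = pE(cosθ₁ − cosθ₂).
W = (1.84×10⁻¹⁰)(9.91×10⁴)·(cos90° − cos38°) = (1.823×10⁻⁵)·(-0.7880) = -1.437×10⁻⁵ J.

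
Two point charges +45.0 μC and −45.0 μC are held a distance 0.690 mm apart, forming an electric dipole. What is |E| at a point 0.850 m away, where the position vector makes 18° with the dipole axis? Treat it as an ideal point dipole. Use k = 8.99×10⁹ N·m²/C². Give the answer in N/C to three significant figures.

E ≈ 876 N/C

Dipole moment p = qd = (4.50×10⁻⁵ C)(6.90×10⁻⁴ m) = 3.105×10⁻⁸ C·m.
At angle θ the dipole field magnitude is E = (kp/r³)·√(1 + 3cos²θ).
kp/r³ = (8.99×10⁹)(3.105×10⁻⁸) / (0.850)³ = 454.5 N/C.
√(1 + 3cos²18°) = √(1 + 3·0.9045) = √3.7135 ≈ 1.9271.
E ≈ 454.5 × 1.927 = 875.9 N/C.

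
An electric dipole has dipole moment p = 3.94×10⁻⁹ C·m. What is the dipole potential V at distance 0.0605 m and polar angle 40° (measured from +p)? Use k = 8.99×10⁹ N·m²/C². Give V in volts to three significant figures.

The dipole potential is V = kp cosθ / r².
V = (8.99×10⁹)(3.94×10⁻⁹)·cos40° / (0.0605)² = 7413 V.

V ≈ 7410 V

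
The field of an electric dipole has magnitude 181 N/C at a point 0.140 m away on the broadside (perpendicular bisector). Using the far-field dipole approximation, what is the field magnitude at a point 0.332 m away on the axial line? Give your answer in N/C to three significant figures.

Dipole fields scale as 1/r³ in the far field.
The axial field is twice the equatorial field at the same r, so the geometry factor is 2/1.
E₂ = E₁ · (2/1) · (r₁/r₂)³ = 181 · 2 · (0.140/0.332)³.
(r₁/r₂)³ = (0.4217)³ = 0.07498.
E₂ ≈ 27.14 N/C.

E ≈ 27.1 N/C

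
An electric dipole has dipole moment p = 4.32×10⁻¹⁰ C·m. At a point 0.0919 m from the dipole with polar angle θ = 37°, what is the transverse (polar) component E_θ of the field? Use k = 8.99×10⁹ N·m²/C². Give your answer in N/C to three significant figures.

For a dipole, E_θ = (kp sinθ)/r³.
kp/r³ = (8.99×10⁹)(4.32×10⁻¹⁰)/(0.0919)³ = 5004 N/C.
E_θ = 5004·sin37° = 3011 N/C.

E_θ ≈ 3010 N/C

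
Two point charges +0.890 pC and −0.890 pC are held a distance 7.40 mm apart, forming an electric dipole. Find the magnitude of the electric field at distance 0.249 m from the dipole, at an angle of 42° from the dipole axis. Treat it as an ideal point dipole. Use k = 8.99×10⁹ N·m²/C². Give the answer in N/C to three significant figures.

E ≈ 0.00625 N/C

Dipole moment p = qd = (8.90×10⁻¹³ C)(0.00740 m) = 6.586×10⁻¹⁵ C·m.
At angle θ the dipole field magnitude is E = (kp/r³)·√(1 + 3cos²θ).
kp/r³ = (8.99×10⁹)(6.586×10⁻¹⁵) / (0.249)³ = 0.003835 N/C.
√(1 + 3cos²42°) = √(1 + 3·0.5523) = √2.6568 ≈ 1.6300.
E ≈ 0.003835 × 1.630 = 0.006251 N/C.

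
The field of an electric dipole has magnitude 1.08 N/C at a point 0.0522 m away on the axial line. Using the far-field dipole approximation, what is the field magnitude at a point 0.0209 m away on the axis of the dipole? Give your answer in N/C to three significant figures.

E ≈ 16.8 N/C

Dipole fields scale as 1/r³ in the far field; the geometry is the same at both points.
E₂ = E₁ · (r₁/r₂)³ = 1.08 · (0.0522/0.0209)³.
(r₁/r₂)³ = (2.498)³ = 15.58.
E₂ ≈ 16.83 N/C.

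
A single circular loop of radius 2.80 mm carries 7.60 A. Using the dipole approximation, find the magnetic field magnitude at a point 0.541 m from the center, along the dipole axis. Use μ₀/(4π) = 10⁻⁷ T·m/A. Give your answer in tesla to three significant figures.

Magnetic moment m = IA = Iπa² = (7.60)·π·(0.00280)² = 1.872×10⁻⁴ A·m².
On axis B = (μ₀/4π)·2m/r³.
B = 2·(10⁻⁷)·(1.872×10⁻⁴) / (0.541)³ = 2.365×10⁻¹⁰ T.

B ≈ 2.36×10⁻¹⁰ T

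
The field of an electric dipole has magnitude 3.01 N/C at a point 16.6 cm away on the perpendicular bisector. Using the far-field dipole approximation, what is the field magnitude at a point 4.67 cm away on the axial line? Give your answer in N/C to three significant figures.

Dipole fields scale as 1/r³ in the far field.
The axial field is twice the equatorial field at the same r, so the geometry factor is 2/1.
E₂ = E₁ · (2/1) · (r₁/r₂)³ = 3.01 · 2 · (16.6/4.67)³.
(r₁/r₂)³ = (3.555)³ = 44.91.
E₂ ≈ 270.4 N/C.

E ≈ 270 N/C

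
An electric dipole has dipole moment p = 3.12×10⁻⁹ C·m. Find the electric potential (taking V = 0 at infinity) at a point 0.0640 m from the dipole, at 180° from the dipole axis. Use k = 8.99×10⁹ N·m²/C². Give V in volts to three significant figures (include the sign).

The dipole potential is V = kp cosθ / r².
V = (8.99×10⁹)(3.12×10⁻⁹)·cos180° / (0.0640)² = -6848 V.

V ≈ -6850 V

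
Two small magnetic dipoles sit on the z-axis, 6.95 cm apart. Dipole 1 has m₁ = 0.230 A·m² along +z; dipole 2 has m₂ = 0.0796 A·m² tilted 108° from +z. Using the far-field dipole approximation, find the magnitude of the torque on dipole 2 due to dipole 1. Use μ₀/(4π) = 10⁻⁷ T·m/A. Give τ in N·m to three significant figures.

τ ≈ 1.04×10⁻⁵ N·m

Dipole B is on the axis of dipole A, so B₁ there is axial: B₁ = (μ₀/4π)·2m₁/r³ along +z.
B₁ = 2(10⁻⁷)(0.230)/(0.0695)³ = 1.370×10⁻⁴ T.
τ = m₂ B₁ sinθ.
τ = (0.0796)(1.370×10⁻⁴)·sin108° = 1.037×10⁻⁵ N·m.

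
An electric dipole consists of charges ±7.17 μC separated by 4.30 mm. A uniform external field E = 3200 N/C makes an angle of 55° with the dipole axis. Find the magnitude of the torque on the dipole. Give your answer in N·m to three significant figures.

Dipole moment p = qd = (7.17×10⁻⁶ C)(0.00430 m) = 3.083×10⁻⁸ C·m.
Torque on an electric dipole: τ = pE sinθ.
τ = (3.083×10⁻⁸)(3200)·sin55° = 8.081×10⁻⁵ N·m.

τ ≈ 8.08×10⁻⁵ N·m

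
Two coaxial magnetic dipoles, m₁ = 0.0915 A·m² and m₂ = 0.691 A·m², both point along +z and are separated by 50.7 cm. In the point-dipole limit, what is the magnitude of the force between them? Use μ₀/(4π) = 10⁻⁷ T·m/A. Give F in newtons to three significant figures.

F ≈ 5.74×10⁻⁷ N

On-axis B of dipole 1: B = (μ₀/4π)·2m₁/r³. Force on dipole 2: F = m₂·dB/dr.
dB/dr = −(μ₀/4π)·6m₁/r⁴, so |F| = (μ₀/4π)·6m₁m₂/r⁴.
F = 6(10⁻⁷)(0.0915)(0.691)/(0.507)⁴ = 5.741×10⁻⁷ N.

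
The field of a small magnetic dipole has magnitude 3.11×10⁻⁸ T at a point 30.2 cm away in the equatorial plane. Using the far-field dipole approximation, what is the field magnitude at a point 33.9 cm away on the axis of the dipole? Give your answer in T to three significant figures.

B ≈ 4.40×10⁻⁸ T

Dipole fields scale as 1/r³ in the far field.
The axial field is twice the equatorial field at the same r, so the geometry factor is 2/1.
B₂ = B₁ · (2/1) · (r₁/r₂)³ = 3.11×10⁻⁸ · 2 · (30.2/33.9)³.
(r₁/r₂)³ = (0.8909)³ = 0.707.
B₂ ≈ 4.398×10⁻⁸ T.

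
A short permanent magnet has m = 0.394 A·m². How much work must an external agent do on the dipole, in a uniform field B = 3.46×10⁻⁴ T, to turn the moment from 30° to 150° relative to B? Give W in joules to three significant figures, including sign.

W_ext = ΔU = −mB cosθ₂ + mB cosθ₁ = mB(cosθ₁ − cosθ₂).
W = (0.394)(3.46×10⁻⁴)·(cos30° − cos150°) = (1.363×10⁻⁴)·(+1.7321) = 2.361×10⁻⁴ J.

W ≈ 2.36×10⁻⁴ J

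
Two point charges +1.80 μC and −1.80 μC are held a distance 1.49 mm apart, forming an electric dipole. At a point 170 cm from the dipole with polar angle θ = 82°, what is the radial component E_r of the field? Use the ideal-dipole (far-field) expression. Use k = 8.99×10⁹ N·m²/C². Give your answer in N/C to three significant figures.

E_r ≈ 1.37 N/C

Dipole moment p = qd = (1.80×10⁻⁶ C)(0.00149 m) = 2.682×10⁻⁹ C·m.
For a dipole, E_r = (2kp cosθ)/r³.
kp/r³ = (8.99×10⁹)(2.682×10⁻⁹)/(1.70)³ = 4.908 N/C.
E_r = 2·4.908·cos82° = 1.366 N/C.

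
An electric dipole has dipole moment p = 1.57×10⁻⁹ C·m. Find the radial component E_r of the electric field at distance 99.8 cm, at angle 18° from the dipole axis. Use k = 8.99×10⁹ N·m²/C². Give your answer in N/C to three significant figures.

E_r ≈ 27.0 N/C

For a dipole, E_r = (2kp cosθ)/r³.
kp/r³ = (8.99×10⁹)(1.57×10⁻⁹)/(0.998)³ = 14.20 N/C.
E_r = 2·14.20·cos18° = 27.01 N/C.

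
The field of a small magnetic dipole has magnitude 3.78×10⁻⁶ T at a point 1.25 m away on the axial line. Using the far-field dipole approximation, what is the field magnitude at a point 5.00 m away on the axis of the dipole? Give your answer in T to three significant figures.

B ≈ 5.91×10⁻⁸ T

Dipole fields scale as 1/r³ in the far field; the geometry is the same at both points.
B₂ = B₁ · (r₁/r₂)³ = 3.78×10⁻⁶ · (1.25/5.00)³.
(r₁/r₂)³ = (0.25)³ = 0.01562.
B₂ ≈ 5.906×10⁻⁸ T.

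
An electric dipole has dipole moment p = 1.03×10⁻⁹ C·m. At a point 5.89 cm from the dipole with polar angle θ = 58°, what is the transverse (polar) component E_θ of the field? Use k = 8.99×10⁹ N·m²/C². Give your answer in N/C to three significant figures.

E_θ ≈ 3.84×10⁴ N/C

For a dipole, E_θ = (kp sinθ)/r³.
kp/r³ = (8.99×10⁹)(1.03×10⁻⁹)/(0.0589)³ = 4.532×10⁴ N/C.
E_θ = 4.532×10⁴·sin58° = 3.843×10⁴ N/C.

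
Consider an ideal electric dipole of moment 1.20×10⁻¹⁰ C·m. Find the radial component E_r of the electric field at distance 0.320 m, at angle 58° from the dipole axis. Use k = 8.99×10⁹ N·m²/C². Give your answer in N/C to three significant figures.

For a dipole, E_r = (2kp cosθ)/r³.
kp/r³ = (8.99×10⁹)(1.20×10⁻¹⁰)/(0.320)³ = 32.92 N/C.
E_r = 2·32.92·cos58° = 34.89 N/C.

E_r ≈ 34.9 N/C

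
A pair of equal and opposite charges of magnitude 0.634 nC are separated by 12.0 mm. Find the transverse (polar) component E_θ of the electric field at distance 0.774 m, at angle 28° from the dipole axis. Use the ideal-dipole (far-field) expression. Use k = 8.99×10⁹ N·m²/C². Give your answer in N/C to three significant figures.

Dipole moment p = qd = (6.34×10⁻¹⁰ C)(0.0120 m) = 7.608×10⁻¹² C·m.
For a dipole, E_θ = (kp sinθ)/r³.
kp/r³ = (8.99×10⁹)(7.608×10⁻¹²)/(0.774)³ = 0.1475 N/C.
E_θ = 0.1475·sin28° = 0.06925 N/C.

E_θ ≈ 0.0692 N/C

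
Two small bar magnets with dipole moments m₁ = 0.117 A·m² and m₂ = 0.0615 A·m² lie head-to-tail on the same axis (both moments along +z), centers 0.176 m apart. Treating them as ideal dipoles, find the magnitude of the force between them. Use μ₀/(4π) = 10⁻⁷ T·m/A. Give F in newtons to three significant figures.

On-axis B of dipole 1: B = (μ₀/4π)·2m₁/r³. Force on dipole 2: F = m₂·dB/dr.
dB/dr = −(μ₀/4π)·6m₁/r⁴, so |F| = (μ₀/4π)·6m₁m₂/r⁴.
F = 6(10⁻⁷)(0.117)(0.0615)/(0.176)⁴ = 4.499×10⁻⁶ N.

F ≈ 4.50×10⁻⁶ N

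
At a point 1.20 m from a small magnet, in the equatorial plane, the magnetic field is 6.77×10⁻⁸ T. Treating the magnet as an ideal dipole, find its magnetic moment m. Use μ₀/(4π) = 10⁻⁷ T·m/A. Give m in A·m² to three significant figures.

m ≈ 1.17 A·m²

In the equatorial plane B = (μ₀/4π)·m/r³, so m = Br³·4π/(μ₀).
m = (6.77×10⁻⁸)·(1.20)³ / (10⁻⁷) = 1.170 A·m².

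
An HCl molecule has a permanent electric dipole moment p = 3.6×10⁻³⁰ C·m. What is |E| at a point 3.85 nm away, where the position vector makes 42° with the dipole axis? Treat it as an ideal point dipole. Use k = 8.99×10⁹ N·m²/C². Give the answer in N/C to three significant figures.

E ≈ 9.24×10⁵ N/C

At angle θ the dipole field magnitude is E = (kp/r³)·√(1 + 3cos²θ).
kp/r³ = (8.99×10⁹)(3.60×10⁻³⁰) / (3.85×10⁻⁹)³ = 5.671×10⁵ N/C.
√(1 + 3cos²42°) = √(1 + 3·0.5523) = √2.6568 ≈ 1.6300.
E ≈ 5.671×10⁵ × 1.630 = 9.244×10⁵ N/C.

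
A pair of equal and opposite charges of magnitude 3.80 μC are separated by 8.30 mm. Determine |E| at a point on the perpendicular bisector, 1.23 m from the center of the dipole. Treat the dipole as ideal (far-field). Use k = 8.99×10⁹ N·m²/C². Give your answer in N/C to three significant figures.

E ≈ 152 N/C

Dipole moment p = qd = (3.80×10⁻⁶ C)(0.00830 m) = 3.154×10⁻⁸ C·m.
On the perpendicular bisector E = kp/r³ (half the axial value at the same distance).
E = (8.99×10⁹)(3.154×10⁻⁸) / (1.23)³ = 152.4 N/C.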